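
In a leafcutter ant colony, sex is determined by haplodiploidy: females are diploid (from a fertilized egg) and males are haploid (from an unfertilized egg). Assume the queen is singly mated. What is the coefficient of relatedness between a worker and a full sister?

0.75

Haplodiploid full sisters inherit their father's entire haploid genome identically (contributing 1/2) and on average half of their mother's contribution (1/2 · 1/2 = 1/4); r = 1/2 + 1/4 = 3/4.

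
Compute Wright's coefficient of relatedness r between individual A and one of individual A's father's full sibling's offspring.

Each parent–offspring link contributes a factor of 1/2, and independent paths through distinct common ancestors add.
First cousins share one grandparent pair — two paths of length 4: r = 2·(1/2)^4 = 1/8.

0.125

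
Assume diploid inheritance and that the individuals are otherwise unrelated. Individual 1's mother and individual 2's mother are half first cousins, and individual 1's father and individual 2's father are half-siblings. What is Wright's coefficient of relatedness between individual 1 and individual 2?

0.078125

Independent pedigree routes through distinct common ancestors add.
Individual 1 and individual 2 are related in two ways: half second cousins through their mothers (r = 1/64) and half first cousins through their fathers (r = 1/16).
r = 1/64 + 1/16 = 0.078125.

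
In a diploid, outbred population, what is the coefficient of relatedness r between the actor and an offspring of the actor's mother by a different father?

0.25

Each parent–offspring link contributes a factor of 1/2, and independent paths through distinct common ancestors add.
Half-sibs share one parent — one path of length 2: r = (1/2)^2 = 1/4.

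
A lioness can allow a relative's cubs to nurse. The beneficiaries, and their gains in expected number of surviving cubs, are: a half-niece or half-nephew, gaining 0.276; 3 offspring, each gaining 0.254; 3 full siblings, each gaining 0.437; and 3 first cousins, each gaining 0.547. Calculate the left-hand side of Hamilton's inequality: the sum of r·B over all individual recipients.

r to a half-niece or half-nephew = 0.125 (half-aunt/uncle↔niece/nephew: one path of length 3: r = (1/2)^3 = 1/8).
r to an offspring = 0.5 (one parent–offspring link: r = (1/2)^1 = 1/2).
r to a full sibling = 1/2 (full sibs share both parents — two paths of length 2: r = 2·(1/2)^2 = 1/2).
r to a first cousin = 0.125 (first cousins share one grandparent pair — two paths of length 4: r = 2·(1/2)^4 = 1/8).
Summing one r·B term per recipient: 1·0.125·0.276 + 3·0.5·0.254 + 3·0.5·0.437 + 3·0.125·0.547 = 1.276125.

1.276125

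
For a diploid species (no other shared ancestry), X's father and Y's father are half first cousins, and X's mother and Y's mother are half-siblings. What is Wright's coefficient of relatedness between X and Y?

0.078125

With two independent routes of shared ancestry, r is the sum of the two contributions.
X and Y are related in two ways: half second cousins through their fathers (r = 1/64) and half first cousins through their mothers (r = 1/16).
r = 1/64 + 1/16 = 5/64 = 0.078125.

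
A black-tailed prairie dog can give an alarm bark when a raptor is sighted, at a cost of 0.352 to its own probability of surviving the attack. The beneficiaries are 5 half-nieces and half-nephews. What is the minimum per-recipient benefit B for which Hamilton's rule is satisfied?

r to a half-niece or half-nephew = 0.125 (half-aunt/uncle↔niece/nephew: one path of length 3: r = (1/2)^3 = 1/8).
Hamilton's rule with n recipients of equal r: n·r·B > C, so B > C/(n·r) = 0.352/(5·0.125) = 0.5632.

0.5632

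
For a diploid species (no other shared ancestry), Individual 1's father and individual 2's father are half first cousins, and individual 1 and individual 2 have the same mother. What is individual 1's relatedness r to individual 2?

0.265625

Wright's path rule: contributions from independent ancestry routes add.
Individual 1 and individual 2 are related in two ways: half second cousins through their fathers (r = 1/64) and half-sibs through their shared mother (r = 1/4).
r = 1/64 + 1/4 = 17/64 = 0.265625.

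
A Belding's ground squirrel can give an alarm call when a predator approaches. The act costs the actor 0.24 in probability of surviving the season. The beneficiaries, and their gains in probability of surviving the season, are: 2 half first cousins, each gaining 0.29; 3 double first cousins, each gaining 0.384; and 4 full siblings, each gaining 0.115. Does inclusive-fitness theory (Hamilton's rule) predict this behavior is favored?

Hamilton's rule: the trait is favored when the sum of r·B over every recipient exceeds the actor's cost C.
r to a half first cousin = 1/16 (half first cousins share one grandparent — one path of length 4: r = (1/2)^4 = 1/16).
r to a double first cousin = 1/4 (double first cousins share both grandparent pairs — four paths of length 4: r = 4·(1/2)^4 = 1/4).
r to a full sibling = 0.5 (full sibs share both parents — two paths of length 2: r = 2·(1/2)^2 = 1/2).
Summing one r·B term per recipient: 2·0.0625·0.29 + 3·0.25·0.384 + 4·0.5·0.115 = 0.55425.
0.55425 > 0.24: the indirect benefit exceeds the cost.

Yes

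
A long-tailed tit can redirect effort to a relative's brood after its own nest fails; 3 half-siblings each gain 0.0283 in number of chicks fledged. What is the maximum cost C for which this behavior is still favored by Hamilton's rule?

0.021225

r to a half-sibling = 1/4 (half-sibs share one parent — one path of length 2: r = (1/2)^2 = 1/4).
Hamilton's rule: n·r·B > C, so the trait is favored while C < n·r·B = 3·0.25·0.0283 = 0.021225.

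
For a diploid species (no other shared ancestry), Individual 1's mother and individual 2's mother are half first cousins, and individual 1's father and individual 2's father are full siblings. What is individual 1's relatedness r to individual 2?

0.140625

Independent pedigree routes through distinct common ancestors add.
Individual 1 and individual 2 are related in two ways: half second cousins through their mothers (r = 1/64) and first cousins through their fathers (r = 1/8).
r = 1/64 + 1/8 = 9/64 = 0.140625.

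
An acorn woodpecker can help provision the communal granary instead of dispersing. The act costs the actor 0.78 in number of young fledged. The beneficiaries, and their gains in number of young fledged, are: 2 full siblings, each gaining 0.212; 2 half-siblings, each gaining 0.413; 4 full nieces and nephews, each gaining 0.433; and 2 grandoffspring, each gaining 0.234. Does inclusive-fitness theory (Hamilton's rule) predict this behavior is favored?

Yes

Hamilton's rule: the trait is favored when the sum of r·B over every recipient exceeds the actor's cost C.
r to a full sibling = 0.5 (full sibs share both parents — two paths of length 2: r = 2·(1/2)^2 = 1/2).
r to a half-sibling = 0.25 (half-sibs share one parent — one path of length 2: r = (1/2)^2 = 1/4).
r to a full niece or nephew = 1/4 (full aunt/uncle↔niece/nephew: two paths of length 3 through the shared grandparent pair: r = 2·(1/2)^3 = 1/4).
r to a grandoffspring = 0.25 (two parent–offspring links: r = (1/2)^2 = 1/4).
Summing one r·B term per recipient: 2·0.5·0.212 + 2·0.25·0.413 + 4·0.25·0.433 + 2·0.25·0.234 = 0.9685.
0.9685 > 0.78: the indirect benefit exceeds the cost.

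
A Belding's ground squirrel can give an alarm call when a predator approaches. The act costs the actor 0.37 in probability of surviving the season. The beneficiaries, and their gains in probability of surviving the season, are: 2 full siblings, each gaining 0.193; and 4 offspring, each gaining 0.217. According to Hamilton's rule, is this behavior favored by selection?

Hamilton's rule: the trait is favored when the sum of r·B over every recipient exceeds the actor's cost C.
r to a full sibling = 1/2 (full sibs share both parents — two paths of length 2: r = 2·(1/2)^2 = 1/2).
r to an offspring = 0.5 (one parent–offspring link: r = (1/2)^1 = 1/2).
Summing one r·B term per recipient: 2·0.5·0.193 + 4·0.5·0.217 = 0.627.
0.627 > 0.37: the indirect benefit exceeds the cost.

Yes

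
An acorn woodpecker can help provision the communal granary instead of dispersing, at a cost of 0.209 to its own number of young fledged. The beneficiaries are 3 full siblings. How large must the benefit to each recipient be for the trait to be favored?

r to a full sibling = 0.5 (full sibs share both parents — two paths of length 2: r = 2·(1/2)^2 = 1/2).
Hamilton's rule with n recipients of equal r: n·r·B > C, so B > C/(n·r) = 0.209/(3·0.5) = 0.1393.

0.1393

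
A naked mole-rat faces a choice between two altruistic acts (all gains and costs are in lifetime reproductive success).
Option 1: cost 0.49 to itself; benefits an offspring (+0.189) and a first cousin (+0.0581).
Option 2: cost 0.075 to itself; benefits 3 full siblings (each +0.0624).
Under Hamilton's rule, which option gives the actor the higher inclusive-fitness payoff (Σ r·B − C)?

Option 2

Option 1: r to an offspring = 0.5.
Option 1: r to a first cousin = 0.125.
Option 1: Σ r·B − C = (1·0.5·0.189 + 1·0.125·0.0581) − 0.49 = -0.3882375.
Option 2: r to a full sibling = 0.5.
Option 2: Σ r·B − C = (3·0.5·0.0624) − 0.075 = 0.0186.
Option 2 has the higher net inclusive-fitness payoff.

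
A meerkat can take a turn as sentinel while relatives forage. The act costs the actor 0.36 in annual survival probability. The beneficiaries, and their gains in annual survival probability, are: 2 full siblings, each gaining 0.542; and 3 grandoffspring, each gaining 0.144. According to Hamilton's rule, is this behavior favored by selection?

Hamilton's rule: the trait is favored when the sum of r·B over every recipient exceeds the actor's cost C.
r to a full sibling = 0.5 (full sibs share both parents — two paths of length 2: r = 2·(1/2)^2 = 1/2).
r to a grandoffspring = 1/4 (two parent–offspring links: r = (1/2)^2 = 1/4).
Summing one r·B term per recipient: 2·0.5·0.542 + 3·0.25·0.144 = 0.65.
0.65 > 0.36: the indirect benefit exceeds the cost.

Yes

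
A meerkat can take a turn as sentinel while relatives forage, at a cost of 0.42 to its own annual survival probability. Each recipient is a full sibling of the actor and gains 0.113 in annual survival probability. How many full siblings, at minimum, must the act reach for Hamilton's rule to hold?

r to a full sibling = 1/2 (full sibs share both parents — two paths of length 2: r = 2·(1/2)^2 = 1/2).
Hamilton's rule: n·r·B > C  ⇒  n > C/(r·B) = 0.42/(0.5·0.113) = 7.434.
The smallest integer exceeding 7.434 is 8.

8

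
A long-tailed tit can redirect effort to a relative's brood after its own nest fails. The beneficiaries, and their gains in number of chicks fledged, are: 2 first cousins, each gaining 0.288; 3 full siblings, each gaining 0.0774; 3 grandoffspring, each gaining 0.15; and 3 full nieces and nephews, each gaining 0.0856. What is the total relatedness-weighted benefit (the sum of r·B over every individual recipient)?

r to a first cousin = 0.125 (first cousins share one grandparent pair — two paths of length 4: r = 2·(1/2)^4 = 1/8).
r to a full sibling = 1/2 (full sibs share both parents — two paths of length 2: r = 2·(1/2)^2 = 1/2).
r to a grandoffspring = 0.25 (two parent–offspring links: r = (1/2)^2 = 1/4).
r to a full niece or nephew = 0.25 (full aunt/uncle↔niece/nephew: two paths of length 3 through the shared grandparent pair: r = 2·(1/2)^3 = 1/4).
Summing one r·B term per recipient: 2·0.125·0.288 + 3·0.5·0.0774 + 3·0.25·0.15 + 3·0.25·0.0856 = 0.3648.

0.3648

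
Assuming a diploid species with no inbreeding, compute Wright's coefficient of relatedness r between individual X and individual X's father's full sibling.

Each parent–offspring link contributes a factor of 1/2, and independent paths through distinct common ancestors add.
Full aunt/uncle↔niece/nephew: two paths of length 3 through the shared grandparent pair: r = 2·(1/2)^3 = 1/4.

0.25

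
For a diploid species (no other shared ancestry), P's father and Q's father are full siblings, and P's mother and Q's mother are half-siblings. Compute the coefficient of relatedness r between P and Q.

Wright's path rule: contributions from independent ancestry routes add.
P and Q are related in two ways: first cousins through their fathers (r = 1/8) and half first cousins through their mothers (r = 1/16).
r = 1/8 + 1/16 = 3/16 = 0.1875.

0.1875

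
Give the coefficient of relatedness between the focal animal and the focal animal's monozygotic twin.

Each parent–offspring link contributes a factor of 1/2, and independent paths through distinct common ancestors add.
Monozygotic twins share every allele identical by descent: r = 1.

1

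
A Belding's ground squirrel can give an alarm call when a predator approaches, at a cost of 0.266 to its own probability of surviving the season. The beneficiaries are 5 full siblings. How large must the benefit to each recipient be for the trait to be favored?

0.1064

r to a full sibling = 0.5 (full sibs share both parents — two paths of length 2: r = 2·(1/2)^2 = 1/2).
Hamilton's rule with n recipients of equal r: n·r·B > C, so B > C/(n·r) = 0.266/(5·0.5) = 0.1064.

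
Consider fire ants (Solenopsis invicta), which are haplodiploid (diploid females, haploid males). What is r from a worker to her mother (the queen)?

0.5

One meiotic link between diploid queen and diploid daughter: r = 1/2.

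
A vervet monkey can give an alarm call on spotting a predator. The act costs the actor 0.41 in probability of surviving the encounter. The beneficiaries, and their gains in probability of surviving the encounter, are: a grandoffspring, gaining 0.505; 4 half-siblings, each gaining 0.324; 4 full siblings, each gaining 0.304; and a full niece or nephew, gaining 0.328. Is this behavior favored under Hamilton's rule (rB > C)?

Yes

Hamilton's rule: the trait is favored when the sum of r·B over every recipient exceeds the actor's cost C.
r to a grandoffspring = 0.25 (two parent–offspring links: r = (1/2)^2 = 1/4).
r to a half-sibling = 1/4 (half-sibs share one parent — one path of length 2: r = (1/2)^2 = 1/4).
r to a full sibling = 0.5 (full sibs share both parents — two paths of length 2: r = 2·(1/2)^2 = 1/2).
r to a full niece or nephew = 0.25 (full aunt/uncle↔niece/nephew: two paths of length 3 through the shared grandparent pair: r = 2·(1/2)^3 = 1/4).
Summing one r·B term per recipient: 1·0.25·0.505 + 4·0.25·0.324 + 4·0.5·0.304 + 1·0.25·0.328 = 1.14025.
1.14025 > 0.41: the indirect benefit exceeds the cost.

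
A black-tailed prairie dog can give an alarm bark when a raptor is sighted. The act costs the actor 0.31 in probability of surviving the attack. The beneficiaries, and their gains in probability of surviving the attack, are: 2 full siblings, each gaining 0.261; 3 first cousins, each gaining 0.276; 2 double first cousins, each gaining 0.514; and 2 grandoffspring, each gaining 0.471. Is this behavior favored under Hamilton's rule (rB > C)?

Yes

Hamilton's rule: the trait is favored when the sum of r·B over every recipient exceeds the actor's cost C.
r to a full sibling = 0.5 (full sibs share both parents — two paths of length 2: r = 2·(1/2)^2 = 1/2).
r to a first cousin = 0.125 (first cousins share one grandparent pair — two paths of length 4: r = 2·(1/2)^4 = 1/8).
r to a double first cousin = 1/4 (double first cousins share both grandparent pairs — four paths of length 4: r = 4·(1/2)^4 = 1/4).
r to a grandoffspring = 1/4 (two parent–offspring links: r = (1/2)^2 = 1/4).
Summing one r·B term per recipient: 2·0.5·0.261 + 3·0.125·0.276 + 2·0.25·0.514 + 2·0.25·0.471 = 0.857.
0.857 > 0.31: the indirect benefit exceeds the cost.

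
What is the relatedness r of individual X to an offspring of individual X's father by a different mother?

0.25

Each parent–offspring link contributes a factor of 1/2, and independent paths through distinct common ancestors add.
Half-sibs share one parent — one path of length 2: r = (1/2)^2 = 1/4.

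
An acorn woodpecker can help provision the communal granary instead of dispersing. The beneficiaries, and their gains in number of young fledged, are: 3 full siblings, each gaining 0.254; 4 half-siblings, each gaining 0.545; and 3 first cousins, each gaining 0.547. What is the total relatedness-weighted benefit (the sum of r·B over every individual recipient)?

r to a full sibling = 1/2 (full sibs share both parents — two paths of length 2: r = 2·(1/2)^2 = 1/2).
r to a half-sibling = 1/4 (half-sibs share one parent — one path of length 2: r = (1/2)^2 = 1/4).
r to a first cousin = 0.125 (first cousins share one grandparent pair — two paths of length 4: r = 2·(1/2)^4 = 1/8).
Summing one r·B term per recipient: 3·0.5·0.254 + 4·0.25·0.545 + 3·0.125·0.547 = 1.131125.

1.131125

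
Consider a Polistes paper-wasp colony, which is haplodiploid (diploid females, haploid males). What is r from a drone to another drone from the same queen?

0.5

Haploid brothers each carry a random half of the queen's diploid genome, so on average they share half: r = 1/2.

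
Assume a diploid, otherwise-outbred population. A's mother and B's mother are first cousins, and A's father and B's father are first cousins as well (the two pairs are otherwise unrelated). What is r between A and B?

Wright's path rule: contributions from independent ancestry routes add.
A and B are related in two ways: second cousins through their mothers (r = 1/32) and second cousins through their fathers (r = 1/32).
r = 1/32 + 1/32 = 0.0625.

0.0625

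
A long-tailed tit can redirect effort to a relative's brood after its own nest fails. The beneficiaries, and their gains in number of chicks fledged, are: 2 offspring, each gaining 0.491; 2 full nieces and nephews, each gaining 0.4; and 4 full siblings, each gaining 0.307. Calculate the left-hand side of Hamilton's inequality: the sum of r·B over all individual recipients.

r to an offspring = 1/2 (one parent–offspring link: r = (1/2)^1 = 1/2).
r to a full niece or nephew = 0.25 (full aunt/uncle↔niece/nephew: two paths of length 3 through the shared grandparent pair: r = 2·(1/2)^3 = 1/4).
r to a full sibling = 1/2 (full sibs share both parents — two paths of length 2: r = 2·(1/2)^2 = 1/2).
Summing one r·B term per recipient: 2·0.5·0.491 + 2·0.25·0.4 + 4·0.5·0.307 = 1.305.

1.305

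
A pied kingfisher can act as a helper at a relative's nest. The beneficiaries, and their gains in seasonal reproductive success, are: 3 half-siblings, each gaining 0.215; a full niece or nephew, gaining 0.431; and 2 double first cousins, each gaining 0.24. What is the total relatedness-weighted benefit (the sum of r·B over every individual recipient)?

0.389

r to a half-sibling = 0.25 (half-sibs share one parent — one path of length 2: r = (1/2)^2 = 1/4).
r to a full niece or nephew = 1/4 (full aunt/uncle↔niece/nephew: two paths of length 3 through the shared grandparent pair: r = 2·(1/2)^3 = 1/4).
r to a double first cousin = 0.25 (double first cousins share both grandparent pairs — four paths of length 4: r = 4·(1/2)^4 = 1/4).
Summing one r·B term per recipient: 3·0.25·0.215 + 1·0.25·0.431 + 2·0.25·0.24 = 0.389.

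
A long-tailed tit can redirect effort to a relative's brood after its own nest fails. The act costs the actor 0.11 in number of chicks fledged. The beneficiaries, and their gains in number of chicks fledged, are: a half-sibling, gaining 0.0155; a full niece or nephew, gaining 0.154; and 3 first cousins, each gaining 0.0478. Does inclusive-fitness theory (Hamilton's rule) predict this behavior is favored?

Hamilton's rule: the trait is favored when the sum of r·B over every recipient exceeds the actor's cost C.
r to a half-sibling = 0.25 (half-sibs share one parent — one path of length 2: r = (1/2)^2 = 1/4).
r to a full niece or nephew = 0.25 (full aunt/uncle↔niece/nephew: two paths of length 3 through the shared grandparent pair: r = 2·(1/2)^3 = 1/4).
r to a first cousin = 1/8 (first cousins share one grandparent pair — two paths of length 4: r = 2·(1/2)^4 = 1/8).
Summing one r·B term per recipient: 1·0.25·0.0155 + 1·0.25·0.154 + 3·0.125·0.0478 = 0.0603.
0.0603 < 0.11: the indirect benefit is less than the cost.

No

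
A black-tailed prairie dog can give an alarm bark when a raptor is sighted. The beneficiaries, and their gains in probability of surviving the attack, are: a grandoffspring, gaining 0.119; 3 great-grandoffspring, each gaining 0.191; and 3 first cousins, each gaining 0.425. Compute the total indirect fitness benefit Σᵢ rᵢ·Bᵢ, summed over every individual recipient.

0.26075

r to a grandoffspring = 0.25 (two parent–offspring links: r = (1/2)^2 = 1/4).
r to a great-grandoffspring = 1/8 (three parent–offspring links: r = (1/2)^3 = 1/8).
r to a first cousin = 1/8 (first cousins share one grandparent pair — two paths of length 4: r = 2·(1/2)^4 = 1/8).
Summing one r·B term per recipient: 1·0.25·0.119 + 3·0.125·0.191 + 3·0.125·0.425 = 0.26075.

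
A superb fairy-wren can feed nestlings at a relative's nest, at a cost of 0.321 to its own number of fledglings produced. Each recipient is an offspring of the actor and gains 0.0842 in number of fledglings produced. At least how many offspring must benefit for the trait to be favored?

r to an offspring = 0.5 (one parent–offspring link: r = (1/2)^1 = 1/2).
Hamilton's rule: n·r·B > C  ⇒  n > C/(r·B) = 0.321/(0.5·0.0842) = 7.625.
The smallest integer exceeding 7.625 is 8.

8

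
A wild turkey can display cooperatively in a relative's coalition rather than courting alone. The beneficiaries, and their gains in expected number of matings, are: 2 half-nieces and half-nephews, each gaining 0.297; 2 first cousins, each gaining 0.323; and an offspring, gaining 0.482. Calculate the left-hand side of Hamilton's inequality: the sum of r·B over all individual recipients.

r to a half-niece or half-nephew = 0.125 (half-aunt/uncle↔niece/nephew: one path of length 3: r = (1/2)^3 = 1/8).
r to a first cousin = 1/8 (first cousins share one grandparent pair — two paths of length 4: r = 2·(1/2)^4 = 1/8).
r to an offspring = 1/2 (one parent–offspring link: r = (1/2)^1 = 1/2).
Summing one r·B term per recipient: 2·0.125·0.297 + 2·0.125·0.323 + 1·0.5·0.482 = 0.396.

0.396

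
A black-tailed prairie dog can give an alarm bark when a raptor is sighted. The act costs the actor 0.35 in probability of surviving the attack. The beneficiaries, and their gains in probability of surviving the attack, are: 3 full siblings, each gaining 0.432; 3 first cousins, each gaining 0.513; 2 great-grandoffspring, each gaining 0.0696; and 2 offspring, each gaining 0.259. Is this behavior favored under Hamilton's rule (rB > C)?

Hamilton's rule: the trait is favored when the sum of r·B over every recipient exceeds the actor's cost C.
r to a full sibling = 1/2 (full sibs share both parents — two paths of length 2: r = 2·(1/2)^2 = 1/2).
r to a first cousin = 1/8 (first cousins share one grandparent pair — two paths of length 4: r = 2·(1/2)^4 = 1/8).
r to a great-grandoffspring = 0.125 (three parent–offspring links: r = (1/2)^3 = 1/8).
r to an offspring = 0.5 (one parent–offspring link: r = (1/2)^1 = 1/2).
Summing one r·B term per recipient: 3·0.5·0.432 + 3·0.125·0.513 + 2·0.125·0.0696 + 2·0.5·0.259 = 1.116775.
1.116775 > 0.35: the indirect benefit exceeds the cost.

Yes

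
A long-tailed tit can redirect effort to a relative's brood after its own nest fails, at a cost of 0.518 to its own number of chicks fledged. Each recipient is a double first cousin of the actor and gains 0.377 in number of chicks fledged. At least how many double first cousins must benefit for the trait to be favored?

6

r to a double first cousin = 0.25 (double first cousins share both grandparent pairs — four paths of length 4: r = 4·(1/2)^4 = 1/4).
Hamilton's rule: n·r·B > C  ⇒  n > C/(r·B) = 0.518/(0.25·0.377) = 5.496.
The smallest integer exceeding 5.496 is 6.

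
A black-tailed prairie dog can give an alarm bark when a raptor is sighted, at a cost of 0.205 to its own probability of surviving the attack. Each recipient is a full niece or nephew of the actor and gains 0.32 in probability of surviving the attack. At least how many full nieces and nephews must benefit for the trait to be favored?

3

r to a full niece or nephew = 1/4 (full aunt/uncle↔niece/nephew: two paths of length 3 through the shared grandparent pair: r = 2·(1/2)^3 = 1/4).
Hamilton's rule: n·r·B > C  ⇒  n > C/(r·B) = 0.205/(0.25·0.32) = 2.562.
The smallest integer exceeding 2.562 is 3.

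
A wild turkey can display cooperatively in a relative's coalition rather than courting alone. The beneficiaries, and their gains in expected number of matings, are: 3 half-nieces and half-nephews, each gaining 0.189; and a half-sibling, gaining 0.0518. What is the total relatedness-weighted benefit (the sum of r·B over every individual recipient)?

0.083825

r to a half-niece or half-nephew = 1/8 (half-aunt/uncle↔niece/nephew: one path of length 3: r = (1/2)^3 = 1/8).
r to a half-sibling = 0.25 (half-sibs share one parent — one path of length 2: r = (1/2)^2 = 1/4).
Summing one r·B term per recipient: 3·0.125·0.189 + 1·0.25·0.0518 = 0.083825.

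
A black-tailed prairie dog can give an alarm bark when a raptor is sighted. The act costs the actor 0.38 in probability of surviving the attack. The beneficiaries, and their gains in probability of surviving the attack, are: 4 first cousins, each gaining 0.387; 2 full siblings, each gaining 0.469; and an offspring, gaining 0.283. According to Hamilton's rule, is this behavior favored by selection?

Yes

Hamilton's rule: the trait is favored when the sum of r·B over every recipient exceeds the actor's cost C.
r to a first cousin = 0.125 (first cousins share one grandparent pair — two paths of length 4: r = 2·(1/2)^4 = 1/8).
r to a full sibling = 0.5 (full sibs share both parents — two paths of length 2: r = 2·(1/2)^2 = 1/2).
r to an offspring = 1/2 (one parent–offspring link: r = (1/2)^1 = 1/2).
Summing one r·B term per recipient: 4·0.125·0.387 + 2·0.5·0.469 + 1·0.5·0.283 = 0.804.
0.804 > 0.38: the indirect benefit exceeds the cost.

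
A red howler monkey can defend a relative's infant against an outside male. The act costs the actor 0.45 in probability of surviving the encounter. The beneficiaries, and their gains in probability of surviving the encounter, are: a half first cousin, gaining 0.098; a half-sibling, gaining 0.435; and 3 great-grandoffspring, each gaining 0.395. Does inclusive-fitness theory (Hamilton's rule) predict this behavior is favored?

No

Hamilton's rule: the trait is favored when the sum of r·B over every recipient exceeds the actor's cost C.
r to a half first cousin = 1/16 (half first cousins share one grandparent — one path of length 4: r = (1/2)^4 = 1/16).
r to a half-sibling = 0.25 (half-sibs share one parent — one path of length 2: r = (1/2)^2 = 1/4).
r to a great-grandoffspring = 1/8 (three parent–offspring links: r = (1/2)^3 = 1/8).
Summing one r·B term per recipient: 1·0.0625·0.098 + 1·0.25·0.435 + 3·0.125·0.395 = 0.263.
0.263 < 0.45: the indirect benefit is less than the cost.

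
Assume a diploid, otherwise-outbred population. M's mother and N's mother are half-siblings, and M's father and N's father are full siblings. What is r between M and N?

Relatedness sums over independent paths through distinct common ancestors.
M and N are related in two ways: half first cousins through their mothers (r = 1/16) and first cousins through their fathers (r = 1/8).
r = 1/16 + 1/8 = 3/16 = 0.1875.

0.1875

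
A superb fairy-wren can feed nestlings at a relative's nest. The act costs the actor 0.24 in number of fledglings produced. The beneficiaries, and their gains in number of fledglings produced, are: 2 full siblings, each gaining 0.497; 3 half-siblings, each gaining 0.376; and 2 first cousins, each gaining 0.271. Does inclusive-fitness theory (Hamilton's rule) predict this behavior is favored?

Hamilton's rule: the trait is favored when the sum of r·B over every recipient exceeds the actor's cost C.
r to a full sibling = 1/2 (full sibs share both parents — two paths of length 2: r = 2·(1/2)^2 = 1/2).
r to a half-sibling = 1/4 (half-sibs share one parent — one path of length 2: r = (1/2)^2 = 1/4).
r to a first cousin = 0.125 (first cousins share one grandparent pair — two paths of length 4: r = 2·(1/2)^4 = 1/8).
Summing one r·B term per recipient: 2·0.5·0.497 + 3·0.25·0.376 + 2·0.125·0.271 = 0.84675.
0.84675 > 0.24: the indirect benefit exceeds the cost.

Yes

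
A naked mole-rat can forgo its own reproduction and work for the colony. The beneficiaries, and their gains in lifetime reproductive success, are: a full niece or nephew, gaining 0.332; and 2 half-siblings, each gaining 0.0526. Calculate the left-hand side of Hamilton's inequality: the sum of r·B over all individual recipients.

r to a full niece or nephew = 1/4 (full aunt/uncle↔niece/nephew: two paths of length 3 through the shared grandparent pair: r = 2·(1/2)^3 = 1/4).
r to a half-sibling = 0.25 (half-sibs share one parent — one path of length 2: r = (1/2)^2 = 1/4).
Summing one r·B term per recipient: 1·0.25·0.332 + 2·0.25·0.0526 = 0.1093.

0.1093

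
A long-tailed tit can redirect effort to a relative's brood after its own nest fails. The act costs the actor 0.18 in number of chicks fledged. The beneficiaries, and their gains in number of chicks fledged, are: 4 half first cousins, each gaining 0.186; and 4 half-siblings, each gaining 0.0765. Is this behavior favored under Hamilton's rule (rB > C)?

No

Hamilton's rule: the trait is favored when the sum of r·B over every recipient exceeds the actor's cost C.
r to a half first cousin = 1/16 (half first cousins share one grandparent — one path of length 4: r = (1/2)^4 = 1/16).
r to a half-sibling = 1/4 (half-sibs share one parent — one path of length 2: r = (1/2)^2 = 1/4).
Summing one r·B term per recipient: 4·0.0625·0.186 + 4·0.25·0.0765 = 0.123.
0.123 < 0.18: the indirect benefit is less than the cost.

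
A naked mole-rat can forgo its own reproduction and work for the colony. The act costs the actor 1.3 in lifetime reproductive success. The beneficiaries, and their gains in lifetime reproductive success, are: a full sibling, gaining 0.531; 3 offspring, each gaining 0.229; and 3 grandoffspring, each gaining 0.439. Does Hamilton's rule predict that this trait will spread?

Hamilton's rule: the trait is favored when the sum of r·B over every recipient exceeds the actor's cost C.
r to a full sibling = 1/2 (full sibs share both parents — two paths of length 2: r = 2·(1/2)^2 = 1/2).
r to an offspring = 0.5 (one parent–offspring link: r = (1/2)^1 = 1/2).
r to a grandoffspring = 0.25 (two parent–offspring links: r = (1/2)^2 = 1/4).
Summing one r·B term per recipient: 1·0.5·0.531 + 3·0.5·0.229 + 3·0.25·0.439 = 0.93825.
0.93825 < 1.3: the indirect benefit is less than the cost.

No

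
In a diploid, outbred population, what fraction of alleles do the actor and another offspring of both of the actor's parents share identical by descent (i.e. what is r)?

0.5

Each parent–offspring link contributes a factor of 1/2, and independent paths through distinct common ancestors add.
Full sibs share both parents — two paths of length 2: r = 2·(1/2)^2 = 1/2.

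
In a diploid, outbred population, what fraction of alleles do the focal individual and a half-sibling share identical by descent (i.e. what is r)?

0.25

Half-sibs share one parent — one path of length 2: r = (1/2)^2 = 1/4.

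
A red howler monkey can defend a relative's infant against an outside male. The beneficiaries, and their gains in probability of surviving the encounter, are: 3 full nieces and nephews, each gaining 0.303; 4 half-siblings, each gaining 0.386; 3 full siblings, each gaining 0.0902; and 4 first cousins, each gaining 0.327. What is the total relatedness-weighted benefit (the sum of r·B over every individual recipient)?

0.91205

r to a full niece or nephew = 1/4 (full aunt/uncle↔niece/nephew: two paths of length 3 through the shared grandparent pair: r = 2·(1/2)^3 = 1/4).
r to a half-sibling = 0.25 (half-sibs share one parent — one path of length 2: r = (1/2)^2 = 1/4).
r to a full sibling = 0.5 (full sibs share both parents — two paths of length 2: r = 2·(1/2)^2 = 1/2).
r to a first cousin = 1/8 (first cousins share one grandparent pair — two paths of length 4: r = 2·(1/2)^4 = 1/8).
Summing one r·B term per recipient: 3·0.25·0.303 + 4·0.25·0.386 + 3·0.5·0.0902 + 4·0.125·0.327 = 0.91205.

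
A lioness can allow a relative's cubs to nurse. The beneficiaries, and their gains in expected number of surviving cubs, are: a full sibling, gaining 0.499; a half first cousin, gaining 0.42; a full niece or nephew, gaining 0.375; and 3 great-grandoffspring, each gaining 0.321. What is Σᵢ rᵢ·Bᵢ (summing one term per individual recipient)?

r to a full sibling = 1/2 (full sibs share both parents — two paths of length 2: r = 2·(1/2)^2 = 1/2).
r to a half first cousin = 0.0625 (half first cousins share one grandparent — one path of length 4: r = (1/2)^4 = 1/16).
r to a full niece or nephew = 1/4 (full aunt/uncle↔niece/nephew: two paths of length 3 through the shared grandparent pair: r = 2·(1/2)^3 = 1/4).
r to a great-grandoffspring = 1/8 (three parent–offspring links: r = (1/2)^3 = 1/8).
Summing one r·B term per recipient: 1·0.5·0.499 + 1·0.0625·0.42 + 1·0.25·0.375 + 3·0.125·0.321 = 0.489875.

0.489875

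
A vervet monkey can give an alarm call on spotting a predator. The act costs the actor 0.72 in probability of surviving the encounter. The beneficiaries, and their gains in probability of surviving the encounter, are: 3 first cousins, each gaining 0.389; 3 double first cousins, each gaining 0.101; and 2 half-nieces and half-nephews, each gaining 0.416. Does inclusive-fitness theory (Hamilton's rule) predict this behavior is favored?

No

Hamilton's rule: the trait is favored when the sum of r·B over every recipient exceeds the actor's cost C.
r to a first cousin = 1/8 (first cousins share one grandparent pair — two paths of length 4: r = 2·(1/2)^4 = 1/8).
r to a double first cousin = 1/4 (double first cousins share both grandparent pairs — four paths of length 4: r = 4·(1/2)^4 = 1/4).
r to a half-niece or half-nephew = 1/8 (half-aunt/uncle↔niece/nephew: one path of length 3: r = (1/2)^3 = 1/8).
Summing one r·B term per recipient: 3·0.125·0.389 + 3·0.25·0.101 + 2·0.125·0.416 = 0.325625.
0.325625 < 0.72: the indirect benefit is less than the cost.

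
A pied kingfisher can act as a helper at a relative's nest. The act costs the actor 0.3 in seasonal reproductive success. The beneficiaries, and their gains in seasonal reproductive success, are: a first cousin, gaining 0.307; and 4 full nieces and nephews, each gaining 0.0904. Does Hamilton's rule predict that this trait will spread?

Hamilton's rule: the trait is favored when the sum of r·B over every recipient exceeds the actor's cost C.
r to a first cousin = 0.125 (first cousins share one grandparent pair — two paths of length 4: r = 2·(1/2)^4 = 1/8).
r to a full niece or nephew = 1/4 (full aunt/uncle↔niece/nephew: two paths of length 3 through the shared grandparent pair: r = 2·(1/2)^3 = 1/4).
Summing one r·B term per recipient: 1·0.125·0.307 + 4·0.25·0.0904 = 0.128775.
0.128775 < 0.3: the indirect benefit is less than the cost.

No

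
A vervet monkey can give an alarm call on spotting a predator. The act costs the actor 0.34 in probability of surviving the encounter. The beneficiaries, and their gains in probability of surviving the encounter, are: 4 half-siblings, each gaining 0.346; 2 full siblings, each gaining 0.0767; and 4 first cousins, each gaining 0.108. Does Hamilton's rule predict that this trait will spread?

Yes

Hamilton's rule: the trait is favored when the sum of r·B over every recipient exceeds the actor's cost C.
r to a half-sibling = 0.25 (half-sibs share one parent — one path of length 2: r = (1/2)^2 = 1/4).
r to a full sibling = 1/2 (full sibs share both parents — two paths of length 2: r = 2·(1/2)^2 = 1/2).
r to a first cousin = 0.125 (first cousins share one grandparent pair — two paths of length 4: r = 2·(1/2)^4 = 1/8).
Summing one r·B term per recipient: 4·0.25·0.346 + 2·0.5·0.0767 + 4·0.125·0.108 = 0.4767.
0.4767 > 0.34: the indirect benefit exceeds the cost.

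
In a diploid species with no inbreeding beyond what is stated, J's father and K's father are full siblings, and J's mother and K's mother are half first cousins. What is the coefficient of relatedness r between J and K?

0.140625

Wright's path rule: contributions from independent ancestry routes add.
J and K are related in two ways: first cousins through their fathers (r = 1/8) and half second cousins through their mothers (r = 1/64).
r = 1/8 + 1/64 = 0.140625.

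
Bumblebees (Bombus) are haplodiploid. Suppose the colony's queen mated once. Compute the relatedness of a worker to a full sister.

0.75

Haplodiploid full sisters inherit their father's entire haploid genome identically (contributing 1/2) and on average half of their mother's contribution (1/2 · 1/2 = 1/4); r = 1/2 + 1/4 = 3/4.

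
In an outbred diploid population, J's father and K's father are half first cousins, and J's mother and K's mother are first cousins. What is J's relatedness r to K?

Wright's path rule: contributions from independent ancestry routes add.
J and K are related in two ways: half second cousins through their fathers (r = 1/64) and second cousins through their mothers (r = 1/32).
r = 1/64 + 1/32 = 0.046875.

0.046875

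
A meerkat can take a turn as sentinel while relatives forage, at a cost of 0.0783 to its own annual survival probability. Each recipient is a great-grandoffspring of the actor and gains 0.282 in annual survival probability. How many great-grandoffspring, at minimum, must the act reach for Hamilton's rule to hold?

3

r to a great-grandoffspring = 1/8 (three parent–offspring links: r = (1/2)^3 = 1/8).
Hamilton's rule: n·r·B > C  ⇒  n > C/(r·B) = 0.0783/(0.125·0.282) = 2.221.
The smallest integer exceeding 2.221 is 3.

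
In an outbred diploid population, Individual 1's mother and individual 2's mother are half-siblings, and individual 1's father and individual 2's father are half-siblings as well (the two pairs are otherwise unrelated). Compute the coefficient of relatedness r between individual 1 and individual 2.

0.125

With two independent routes of shared ancestry, r is the sum of the two contributions.
Individual 1 and individual 2 are related in two ways: half first cousins through their mothers (r = 1/16) and half first cousins through their fathers (r = 1/16).
r = 1/16 + 1/16 = 0.125.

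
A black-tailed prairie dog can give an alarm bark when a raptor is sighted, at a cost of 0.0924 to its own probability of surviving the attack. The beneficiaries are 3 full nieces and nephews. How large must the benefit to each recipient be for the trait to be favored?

0.1232

r to a full niece or nephew = 0.25 (full aunt/uncle↔niece/nephew: two paths of length 3 through the shared grandparent pair: r = 2·(1/2)^3 = 1/4).
Hamilton's rule with n recipients of equal r: n·r·B > C, so B > C/(n·r) = 0.0924/(3·0.25) = 0.1232.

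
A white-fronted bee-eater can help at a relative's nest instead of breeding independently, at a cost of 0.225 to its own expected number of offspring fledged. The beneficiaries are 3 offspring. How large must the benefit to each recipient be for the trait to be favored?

r to an offspring = 1/2 (one parent–offspring link: r = (1/2)^1 = 1/2).
Hamilton's rule with n recipients of equal r: n·r·B > C, so B > C/(n·r) = 0.225/(3·0.5) = 0.15.

0.15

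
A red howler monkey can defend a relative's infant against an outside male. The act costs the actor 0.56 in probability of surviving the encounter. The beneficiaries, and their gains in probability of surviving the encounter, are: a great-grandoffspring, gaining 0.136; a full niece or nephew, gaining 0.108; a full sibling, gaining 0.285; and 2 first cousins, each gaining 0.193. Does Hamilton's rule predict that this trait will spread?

Hamilton's rule: the trait is favored when the sum of r·B over every recipient exceeds the actor's cost C.
r to a great-grandoffspring = 0.125 (three parent–offspring links: r = (1/2)^3 = 1/8).
r to a full niece or nephew = 0.25 (full aunt/uncle↔niece/nephew: two paths of length 3 through the shared grandparent pair: r = 2·(1/2)^3 = 1/4).
r to a full sibling = 1/2 (full sibs share both parents — two paths of length 2: r = 2·(1/2)^2 = 1/2).
r to a first cousin = 0.125 (first cousins share one grandparent pair — two paths of length 4: r = 2·(1/2)^4 = 1/8).
Summing one r·B term per recipient: 1·0.125·0.136 + 1·0.25·0.108 + 1·0.5·0.285 + 2·0.125·0.193 = 0.23475.
0.23475 < 0.56: the indirect benefit is less than the cost.

No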